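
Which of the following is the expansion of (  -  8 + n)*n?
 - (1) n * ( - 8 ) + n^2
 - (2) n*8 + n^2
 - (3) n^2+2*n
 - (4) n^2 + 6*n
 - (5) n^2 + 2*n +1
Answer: 1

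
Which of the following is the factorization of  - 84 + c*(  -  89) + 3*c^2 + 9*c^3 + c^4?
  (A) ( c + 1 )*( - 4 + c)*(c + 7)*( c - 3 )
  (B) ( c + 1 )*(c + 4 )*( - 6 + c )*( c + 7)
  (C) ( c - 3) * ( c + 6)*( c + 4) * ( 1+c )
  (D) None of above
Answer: D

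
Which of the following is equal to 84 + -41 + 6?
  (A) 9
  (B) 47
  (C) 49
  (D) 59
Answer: C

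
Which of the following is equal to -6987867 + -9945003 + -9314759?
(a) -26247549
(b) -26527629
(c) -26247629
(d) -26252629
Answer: c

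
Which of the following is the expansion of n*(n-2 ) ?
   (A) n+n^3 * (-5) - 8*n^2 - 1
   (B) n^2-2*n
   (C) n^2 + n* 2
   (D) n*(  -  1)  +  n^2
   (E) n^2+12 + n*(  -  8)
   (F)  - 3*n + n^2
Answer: B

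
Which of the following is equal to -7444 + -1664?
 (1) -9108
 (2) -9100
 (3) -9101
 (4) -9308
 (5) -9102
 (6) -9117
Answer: 1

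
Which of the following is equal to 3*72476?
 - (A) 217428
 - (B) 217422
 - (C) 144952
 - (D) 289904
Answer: A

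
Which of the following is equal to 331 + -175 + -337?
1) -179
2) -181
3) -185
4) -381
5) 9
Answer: 2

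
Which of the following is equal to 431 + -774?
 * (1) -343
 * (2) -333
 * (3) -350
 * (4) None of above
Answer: 1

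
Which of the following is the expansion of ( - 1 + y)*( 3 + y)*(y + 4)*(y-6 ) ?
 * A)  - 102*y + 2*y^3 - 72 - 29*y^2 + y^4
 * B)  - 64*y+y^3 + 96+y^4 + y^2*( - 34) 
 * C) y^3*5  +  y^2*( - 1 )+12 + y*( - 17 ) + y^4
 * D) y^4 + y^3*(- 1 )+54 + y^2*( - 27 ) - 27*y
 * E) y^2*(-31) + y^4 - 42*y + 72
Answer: E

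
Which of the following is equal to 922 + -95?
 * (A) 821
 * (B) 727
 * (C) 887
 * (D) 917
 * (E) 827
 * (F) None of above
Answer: E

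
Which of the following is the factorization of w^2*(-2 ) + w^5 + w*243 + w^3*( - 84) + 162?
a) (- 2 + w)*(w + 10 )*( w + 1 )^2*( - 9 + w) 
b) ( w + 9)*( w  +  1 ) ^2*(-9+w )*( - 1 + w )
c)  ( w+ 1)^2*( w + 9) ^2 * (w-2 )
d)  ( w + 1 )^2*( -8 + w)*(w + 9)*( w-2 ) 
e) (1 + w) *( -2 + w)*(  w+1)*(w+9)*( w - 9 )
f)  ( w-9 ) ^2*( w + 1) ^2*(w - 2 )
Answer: e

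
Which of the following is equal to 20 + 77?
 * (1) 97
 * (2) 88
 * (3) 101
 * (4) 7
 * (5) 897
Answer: 1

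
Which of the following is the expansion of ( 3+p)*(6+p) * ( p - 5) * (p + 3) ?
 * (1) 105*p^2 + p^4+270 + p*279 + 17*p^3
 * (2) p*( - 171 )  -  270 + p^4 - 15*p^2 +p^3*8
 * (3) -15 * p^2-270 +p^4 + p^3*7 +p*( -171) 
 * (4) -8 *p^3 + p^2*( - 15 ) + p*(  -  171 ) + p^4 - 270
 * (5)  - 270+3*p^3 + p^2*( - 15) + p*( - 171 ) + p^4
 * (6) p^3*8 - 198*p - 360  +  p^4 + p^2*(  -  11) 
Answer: 3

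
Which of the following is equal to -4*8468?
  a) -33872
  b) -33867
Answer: a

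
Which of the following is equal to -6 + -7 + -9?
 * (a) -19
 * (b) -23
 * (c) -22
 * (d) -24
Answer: c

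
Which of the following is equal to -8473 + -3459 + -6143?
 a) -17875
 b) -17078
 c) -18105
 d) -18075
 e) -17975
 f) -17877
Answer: d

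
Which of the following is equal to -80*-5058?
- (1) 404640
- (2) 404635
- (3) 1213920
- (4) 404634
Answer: 1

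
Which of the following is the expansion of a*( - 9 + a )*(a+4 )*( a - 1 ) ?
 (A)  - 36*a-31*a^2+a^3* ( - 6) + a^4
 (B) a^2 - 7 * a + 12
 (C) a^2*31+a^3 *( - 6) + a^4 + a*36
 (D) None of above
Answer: D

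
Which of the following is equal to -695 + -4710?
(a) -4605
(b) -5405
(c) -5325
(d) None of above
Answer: b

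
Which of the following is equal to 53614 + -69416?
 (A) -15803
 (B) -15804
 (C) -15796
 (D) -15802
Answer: D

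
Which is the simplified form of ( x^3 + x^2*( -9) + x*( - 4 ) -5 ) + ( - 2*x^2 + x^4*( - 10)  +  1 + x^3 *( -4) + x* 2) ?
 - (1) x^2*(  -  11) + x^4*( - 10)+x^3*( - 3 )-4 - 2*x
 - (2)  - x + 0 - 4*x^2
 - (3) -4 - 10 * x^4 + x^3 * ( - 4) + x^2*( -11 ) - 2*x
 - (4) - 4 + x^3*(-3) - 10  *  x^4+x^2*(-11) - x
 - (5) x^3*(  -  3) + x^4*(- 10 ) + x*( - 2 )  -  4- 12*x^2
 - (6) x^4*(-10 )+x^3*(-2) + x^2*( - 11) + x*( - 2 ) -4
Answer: 1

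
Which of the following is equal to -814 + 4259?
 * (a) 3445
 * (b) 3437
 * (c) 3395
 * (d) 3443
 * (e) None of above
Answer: a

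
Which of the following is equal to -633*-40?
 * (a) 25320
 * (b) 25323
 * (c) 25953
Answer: a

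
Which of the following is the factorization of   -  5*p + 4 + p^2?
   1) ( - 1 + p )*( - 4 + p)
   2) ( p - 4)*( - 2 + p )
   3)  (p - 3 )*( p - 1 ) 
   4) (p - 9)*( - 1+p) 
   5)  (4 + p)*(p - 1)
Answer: 1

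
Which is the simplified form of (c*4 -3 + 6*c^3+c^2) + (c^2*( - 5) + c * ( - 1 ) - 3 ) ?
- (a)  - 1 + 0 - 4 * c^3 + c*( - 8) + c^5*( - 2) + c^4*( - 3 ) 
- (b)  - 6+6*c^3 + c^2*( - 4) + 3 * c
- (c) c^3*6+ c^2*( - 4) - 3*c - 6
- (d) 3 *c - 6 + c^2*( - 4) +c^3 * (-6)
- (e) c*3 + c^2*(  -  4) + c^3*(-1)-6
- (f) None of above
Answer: b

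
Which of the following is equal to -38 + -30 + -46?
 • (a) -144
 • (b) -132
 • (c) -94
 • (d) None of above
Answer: d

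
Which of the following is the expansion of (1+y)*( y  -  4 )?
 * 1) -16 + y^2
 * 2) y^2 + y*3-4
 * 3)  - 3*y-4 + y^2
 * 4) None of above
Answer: 3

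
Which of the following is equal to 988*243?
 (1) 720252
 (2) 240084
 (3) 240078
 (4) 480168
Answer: 2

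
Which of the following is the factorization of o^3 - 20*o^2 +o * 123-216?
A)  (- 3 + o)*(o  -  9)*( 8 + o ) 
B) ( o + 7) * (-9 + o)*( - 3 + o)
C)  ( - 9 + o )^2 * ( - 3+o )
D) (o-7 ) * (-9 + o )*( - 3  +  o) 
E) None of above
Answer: E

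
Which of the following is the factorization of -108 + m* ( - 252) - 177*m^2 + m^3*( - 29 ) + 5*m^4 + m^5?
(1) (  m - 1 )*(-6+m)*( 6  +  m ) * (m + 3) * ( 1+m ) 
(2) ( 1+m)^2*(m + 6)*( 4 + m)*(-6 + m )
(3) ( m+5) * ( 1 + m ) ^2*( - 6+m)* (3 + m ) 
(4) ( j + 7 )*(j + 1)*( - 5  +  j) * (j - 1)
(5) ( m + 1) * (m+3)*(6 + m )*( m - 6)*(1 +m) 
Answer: 5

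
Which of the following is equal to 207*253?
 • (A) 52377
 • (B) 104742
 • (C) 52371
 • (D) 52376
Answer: C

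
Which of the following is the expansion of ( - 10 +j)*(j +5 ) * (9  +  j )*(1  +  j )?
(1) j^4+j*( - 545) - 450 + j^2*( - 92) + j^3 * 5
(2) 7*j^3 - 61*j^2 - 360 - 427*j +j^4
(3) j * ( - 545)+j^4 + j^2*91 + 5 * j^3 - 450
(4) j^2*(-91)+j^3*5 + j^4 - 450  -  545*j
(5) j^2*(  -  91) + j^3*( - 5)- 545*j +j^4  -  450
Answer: 4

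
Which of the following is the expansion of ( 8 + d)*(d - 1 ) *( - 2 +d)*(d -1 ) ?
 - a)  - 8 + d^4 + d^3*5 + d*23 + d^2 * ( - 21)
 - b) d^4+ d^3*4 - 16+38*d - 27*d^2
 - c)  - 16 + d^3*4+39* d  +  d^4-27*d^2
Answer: b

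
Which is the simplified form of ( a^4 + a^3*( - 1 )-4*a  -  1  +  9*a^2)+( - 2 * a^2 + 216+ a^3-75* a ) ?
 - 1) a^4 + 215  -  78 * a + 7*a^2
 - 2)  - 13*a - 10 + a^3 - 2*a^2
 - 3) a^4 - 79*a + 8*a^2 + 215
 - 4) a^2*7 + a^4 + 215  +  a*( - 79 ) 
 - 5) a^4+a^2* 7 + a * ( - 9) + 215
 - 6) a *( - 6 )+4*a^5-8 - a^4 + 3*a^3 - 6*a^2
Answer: 4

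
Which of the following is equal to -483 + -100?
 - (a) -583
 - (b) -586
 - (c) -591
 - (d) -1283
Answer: a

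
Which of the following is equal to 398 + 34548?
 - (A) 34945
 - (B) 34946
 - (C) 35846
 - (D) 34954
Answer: B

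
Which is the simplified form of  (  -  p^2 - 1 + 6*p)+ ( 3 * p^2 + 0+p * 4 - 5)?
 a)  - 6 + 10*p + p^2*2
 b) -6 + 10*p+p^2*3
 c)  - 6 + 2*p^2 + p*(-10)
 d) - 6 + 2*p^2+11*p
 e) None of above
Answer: a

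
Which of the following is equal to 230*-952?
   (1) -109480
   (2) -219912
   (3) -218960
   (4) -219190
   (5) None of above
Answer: 3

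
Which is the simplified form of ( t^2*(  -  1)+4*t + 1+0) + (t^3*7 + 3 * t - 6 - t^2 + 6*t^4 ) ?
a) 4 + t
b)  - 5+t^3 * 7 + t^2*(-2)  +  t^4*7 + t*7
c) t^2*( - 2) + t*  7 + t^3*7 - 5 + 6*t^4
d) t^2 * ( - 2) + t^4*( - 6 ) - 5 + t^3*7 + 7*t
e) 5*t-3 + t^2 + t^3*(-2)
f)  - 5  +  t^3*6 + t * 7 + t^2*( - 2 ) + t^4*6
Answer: c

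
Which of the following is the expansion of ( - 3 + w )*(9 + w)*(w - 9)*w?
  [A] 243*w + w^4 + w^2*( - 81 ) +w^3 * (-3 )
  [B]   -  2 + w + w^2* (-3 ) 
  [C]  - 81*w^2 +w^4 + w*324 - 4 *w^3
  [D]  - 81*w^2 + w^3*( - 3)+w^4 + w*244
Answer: A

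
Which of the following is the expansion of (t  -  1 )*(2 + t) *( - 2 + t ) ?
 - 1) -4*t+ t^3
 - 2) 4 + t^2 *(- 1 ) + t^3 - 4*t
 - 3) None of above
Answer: 2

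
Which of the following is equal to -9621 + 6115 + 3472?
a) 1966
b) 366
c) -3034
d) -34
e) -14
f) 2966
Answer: d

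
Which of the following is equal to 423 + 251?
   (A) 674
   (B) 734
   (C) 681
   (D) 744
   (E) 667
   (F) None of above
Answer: A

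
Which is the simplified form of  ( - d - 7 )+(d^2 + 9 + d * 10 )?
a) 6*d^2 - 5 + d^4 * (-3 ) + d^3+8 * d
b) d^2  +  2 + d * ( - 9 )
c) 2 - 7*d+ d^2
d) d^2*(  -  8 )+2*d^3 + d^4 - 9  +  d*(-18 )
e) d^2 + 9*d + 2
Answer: e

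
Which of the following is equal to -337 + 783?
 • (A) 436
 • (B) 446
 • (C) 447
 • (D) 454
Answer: B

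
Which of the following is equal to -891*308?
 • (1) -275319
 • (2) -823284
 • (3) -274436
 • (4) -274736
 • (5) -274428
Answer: 5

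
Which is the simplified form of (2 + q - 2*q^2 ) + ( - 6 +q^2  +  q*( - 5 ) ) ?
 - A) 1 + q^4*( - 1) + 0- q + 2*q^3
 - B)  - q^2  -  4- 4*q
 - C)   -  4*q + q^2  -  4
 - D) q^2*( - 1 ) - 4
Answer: B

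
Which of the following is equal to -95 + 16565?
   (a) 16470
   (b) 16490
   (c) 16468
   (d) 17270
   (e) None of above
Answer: a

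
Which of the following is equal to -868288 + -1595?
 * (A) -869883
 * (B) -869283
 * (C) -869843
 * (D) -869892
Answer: A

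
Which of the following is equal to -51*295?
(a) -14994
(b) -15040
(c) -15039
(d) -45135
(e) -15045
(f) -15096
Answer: e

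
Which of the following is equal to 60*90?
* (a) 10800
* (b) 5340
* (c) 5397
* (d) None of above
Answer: d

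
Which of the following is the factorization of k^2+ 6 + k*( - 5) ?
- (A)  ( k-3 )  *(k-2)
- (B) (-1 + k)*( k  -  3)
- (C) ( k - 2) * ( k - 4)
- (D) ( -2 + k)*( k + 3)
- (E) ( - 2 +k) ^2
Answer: A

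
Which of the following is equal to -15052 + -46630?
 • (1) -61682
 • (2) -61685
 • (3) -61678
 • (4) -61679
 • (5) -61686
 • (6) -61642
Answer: 1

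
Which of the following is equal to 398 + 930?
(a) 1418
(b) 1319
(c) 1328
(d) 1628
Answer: c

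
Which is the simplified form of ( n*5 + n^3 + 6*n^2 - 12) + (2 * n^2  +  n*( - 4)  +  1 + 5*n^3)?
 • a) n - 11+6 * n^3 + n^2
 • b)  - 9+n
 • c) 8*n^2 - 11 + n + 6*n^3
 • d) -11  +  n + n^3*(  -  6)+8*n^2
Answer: c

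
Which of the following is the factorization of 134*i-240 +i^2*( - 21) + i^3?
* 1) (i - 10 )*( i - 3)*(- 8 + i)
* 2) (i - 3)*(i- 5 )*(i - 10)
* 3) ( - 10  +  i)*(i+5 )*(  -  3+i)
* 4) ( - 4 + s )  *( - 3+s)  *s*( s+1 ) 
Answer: 1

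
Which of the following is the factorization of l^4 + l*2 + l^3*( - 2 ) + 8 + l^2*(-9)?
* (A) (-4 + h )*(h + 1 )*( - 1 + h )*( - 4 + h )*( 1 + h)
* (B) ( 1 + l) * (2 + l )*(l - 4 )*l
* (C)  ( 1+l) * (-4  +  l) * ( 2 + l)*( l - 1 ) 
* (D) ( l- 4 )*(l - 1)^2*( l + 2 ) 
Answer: C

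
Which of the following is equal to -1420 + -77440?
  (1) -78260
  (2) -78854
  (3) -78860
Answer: 3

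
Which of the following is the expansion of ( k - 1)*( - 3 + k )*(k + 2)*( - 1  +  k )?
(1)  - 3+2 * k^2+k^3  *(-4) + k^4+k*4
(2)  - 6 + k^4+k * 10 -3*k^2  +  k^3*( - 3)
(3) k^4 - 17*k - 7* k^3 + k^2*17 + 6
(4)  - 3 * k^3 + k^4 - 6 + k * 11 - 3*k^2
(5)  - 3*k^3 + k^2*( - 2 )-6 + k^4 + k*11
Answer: 4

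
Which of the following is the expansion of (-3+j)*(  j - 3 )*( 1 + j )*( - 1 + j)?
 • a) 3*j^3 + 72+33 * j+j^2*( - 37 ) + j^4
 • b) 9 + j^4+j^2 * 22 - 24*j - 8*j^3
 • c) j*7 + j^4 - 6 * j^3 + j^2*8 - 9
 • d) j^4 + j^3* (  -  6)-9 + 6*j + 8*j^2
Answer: d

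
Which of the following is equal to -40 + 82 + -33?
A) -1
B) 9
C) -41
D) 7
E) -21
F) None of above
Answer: B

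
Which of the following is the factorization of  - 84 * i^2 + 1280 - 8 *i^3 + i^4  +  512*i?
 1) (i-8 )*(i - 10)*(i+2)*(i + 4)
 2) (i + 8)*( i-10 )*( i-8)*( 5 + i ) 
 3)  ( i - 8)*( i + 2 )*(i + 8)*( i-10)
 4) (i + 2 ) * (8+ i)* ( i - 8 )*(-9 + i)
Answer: 3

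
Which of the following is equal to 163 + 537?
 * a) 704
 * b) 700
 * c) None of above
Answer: b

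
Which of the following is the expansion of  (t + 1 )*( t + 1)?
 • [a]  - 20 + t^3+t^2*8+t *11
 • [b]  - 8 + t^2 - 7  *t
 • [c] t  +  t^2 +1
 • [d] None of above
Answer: d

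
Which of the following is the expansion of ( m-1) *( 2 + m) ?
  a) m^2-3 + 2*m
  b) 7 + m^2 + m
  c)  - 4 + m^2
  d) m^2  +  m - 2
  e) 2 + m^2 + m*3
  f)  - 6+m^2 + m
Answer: d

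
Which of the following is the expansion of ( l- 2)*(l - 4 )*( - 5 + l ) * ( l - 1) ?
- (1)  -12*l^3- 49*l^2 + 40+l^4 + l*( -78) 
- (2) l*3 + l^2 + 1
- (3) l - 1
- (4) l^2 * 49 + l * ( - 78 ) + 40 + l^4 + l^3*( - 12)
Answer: 4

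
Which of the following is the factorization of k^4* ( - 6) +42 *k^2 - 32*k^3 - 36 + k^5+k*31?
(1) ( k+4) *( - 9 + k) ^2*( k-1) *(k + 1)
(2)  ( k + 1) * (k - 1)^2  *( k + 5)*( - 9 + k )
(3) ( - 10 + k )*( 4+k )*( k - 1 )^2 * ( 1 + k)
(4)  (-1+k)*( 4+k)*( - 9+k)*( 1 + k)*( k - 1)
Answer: 4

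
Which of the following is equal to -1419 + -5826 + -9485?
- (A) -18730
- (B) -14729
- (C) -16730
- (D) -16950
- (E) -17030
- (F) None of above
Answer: C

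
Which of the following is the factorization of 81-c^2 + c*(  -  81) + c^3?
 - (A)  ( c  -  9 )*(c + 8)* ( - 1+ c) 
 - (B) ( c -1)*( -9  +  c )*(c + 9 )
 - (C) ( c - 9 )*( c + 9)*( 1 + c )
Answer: B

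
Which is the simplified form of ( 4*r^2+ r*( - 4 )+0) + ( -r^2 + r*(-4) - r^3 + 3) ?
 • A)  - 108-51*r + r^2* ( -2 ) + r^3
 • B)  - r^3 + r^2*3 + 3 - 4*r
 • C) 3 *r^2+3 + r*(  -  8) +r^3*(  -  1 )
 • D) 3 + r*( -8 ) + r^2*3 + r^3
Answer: C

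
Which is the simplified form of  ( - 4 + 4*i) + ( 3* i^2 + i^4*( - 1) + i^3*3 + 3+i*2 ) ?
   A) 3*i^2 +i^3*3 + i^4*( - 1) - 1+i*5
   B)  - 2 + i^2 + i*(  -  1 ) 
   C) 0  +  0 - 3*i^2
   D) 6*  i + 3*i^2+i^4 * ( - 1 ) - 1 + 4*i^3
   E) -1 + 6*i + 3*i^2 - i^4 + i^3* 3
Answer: E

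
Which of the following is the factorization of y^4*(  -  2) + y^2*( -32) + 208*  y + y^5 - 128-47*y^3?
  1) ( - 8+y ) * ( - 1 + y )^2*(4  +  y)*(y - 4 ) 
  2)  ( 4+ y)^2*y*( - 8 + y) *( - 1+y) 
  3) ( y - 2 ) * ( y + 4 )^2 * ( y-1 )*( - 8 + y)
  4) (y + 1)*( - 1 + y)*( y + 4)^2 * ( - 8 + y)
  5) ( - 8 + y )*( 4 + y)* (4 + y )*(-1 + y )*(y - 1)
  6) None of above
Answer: 5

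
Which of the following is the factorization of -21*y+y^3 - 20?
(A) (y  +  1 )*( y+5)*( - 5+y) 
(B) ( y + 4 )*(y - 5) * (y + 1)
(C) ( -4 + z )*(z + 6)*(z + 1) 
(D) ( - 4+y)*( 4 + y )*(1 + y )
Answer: B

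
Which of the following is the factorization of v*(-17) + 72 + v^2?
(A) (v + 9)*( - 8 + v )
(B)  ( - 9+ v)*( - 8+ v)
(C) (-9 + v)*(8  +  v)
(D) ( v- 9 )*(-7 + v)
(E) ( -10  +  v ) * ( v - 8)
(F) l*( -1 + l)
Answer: B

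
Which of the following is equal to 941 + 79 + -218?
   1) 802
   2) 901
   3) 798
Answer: 1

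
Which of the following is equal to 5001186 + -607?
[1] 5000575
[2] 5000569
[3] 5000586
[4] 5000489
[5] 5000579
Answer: 5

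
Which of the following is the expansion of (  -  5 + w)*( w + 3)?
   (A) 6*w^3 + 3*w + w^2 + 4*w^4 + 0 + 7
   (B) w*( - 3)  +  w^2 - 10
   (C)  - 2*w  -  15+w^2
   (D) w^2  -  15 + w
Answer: C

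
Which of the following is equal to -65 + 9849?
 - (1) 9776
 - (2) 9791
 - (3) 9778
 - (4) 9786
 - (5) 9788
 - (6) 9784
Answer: 6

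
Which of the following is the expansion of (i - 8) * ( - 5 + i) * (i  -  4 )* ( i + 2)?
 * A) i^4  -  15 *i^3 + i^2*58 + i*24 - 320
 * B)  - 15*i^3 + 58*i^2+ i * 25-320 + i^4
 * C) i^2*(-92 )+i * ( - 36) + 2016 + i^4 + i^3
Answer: A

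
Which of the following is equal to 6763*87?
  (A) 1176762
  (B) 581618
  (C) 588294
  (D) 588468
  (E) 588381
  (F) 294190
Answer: E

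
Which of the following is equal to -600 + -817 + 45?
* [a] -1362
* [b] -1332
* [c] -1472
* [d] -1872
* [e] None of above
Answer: e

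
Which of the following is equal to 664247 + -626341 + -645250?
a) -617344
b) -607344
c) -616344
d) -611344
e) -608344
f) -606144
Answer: b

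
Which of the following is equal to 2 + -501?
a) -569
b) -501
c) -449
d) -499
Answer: d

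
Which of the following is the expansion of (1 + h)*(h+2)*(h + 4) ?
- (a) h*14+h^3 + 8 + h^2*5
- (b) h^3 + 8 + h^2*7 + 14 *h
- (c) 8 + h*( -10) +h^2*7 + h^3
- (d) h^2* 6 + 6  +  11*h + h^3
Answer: b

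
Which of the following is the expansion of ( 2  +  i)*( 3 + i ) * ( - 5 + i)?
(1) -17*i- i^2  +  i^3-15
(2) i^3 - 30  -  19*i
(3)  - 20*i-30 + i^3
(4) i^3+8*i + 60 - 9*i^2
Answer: 2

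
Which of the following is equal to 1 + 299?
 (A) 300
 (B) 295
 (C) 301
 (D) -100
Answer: A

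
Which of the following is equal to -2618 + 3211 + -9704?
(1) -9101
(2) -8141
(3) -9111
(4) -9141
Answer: 3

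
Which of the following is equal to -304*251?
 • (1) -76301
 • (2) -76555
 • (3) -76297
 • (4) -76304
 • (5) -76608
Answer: 4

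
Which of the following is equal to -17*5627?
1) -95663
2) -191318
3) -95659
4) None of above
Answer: 3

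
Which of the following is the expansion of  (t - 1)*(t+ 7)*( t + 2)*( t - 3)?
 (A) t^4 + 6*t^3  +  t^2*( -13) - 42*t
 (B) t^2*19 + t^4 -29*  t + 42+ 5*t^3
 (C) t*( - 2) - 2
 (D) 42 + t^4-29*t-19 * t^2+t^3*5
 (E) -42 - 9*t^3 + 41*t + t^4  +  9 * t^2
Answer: D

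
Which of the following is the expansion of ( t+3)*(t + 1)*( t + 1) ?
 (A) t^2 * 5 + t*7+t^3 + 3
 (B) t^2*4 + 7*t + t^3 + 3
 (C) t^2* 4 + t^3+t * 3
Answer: A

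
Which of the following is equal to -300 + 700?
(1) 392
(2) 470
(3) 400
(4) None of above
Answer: 3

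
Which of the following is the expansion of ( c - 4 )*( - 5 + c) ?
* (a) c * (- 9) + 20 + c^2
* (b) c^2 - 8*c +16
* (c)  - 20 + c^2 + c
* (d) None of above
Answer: a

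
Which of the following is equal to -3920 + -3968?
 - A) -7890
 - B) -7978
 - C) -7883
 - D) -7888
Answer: D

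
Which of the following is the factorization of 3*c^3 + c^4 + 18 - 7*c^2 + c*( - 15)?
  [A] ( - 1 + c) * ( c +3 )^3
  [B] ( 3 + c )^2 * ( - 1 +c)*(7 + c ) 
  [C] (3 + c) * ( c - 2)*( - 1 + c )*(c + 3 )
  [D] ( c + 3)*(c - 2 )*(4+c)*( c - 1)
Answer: C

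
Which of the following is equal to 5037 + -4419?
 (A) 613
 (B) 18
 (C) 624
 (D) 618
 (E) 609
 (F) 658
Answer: D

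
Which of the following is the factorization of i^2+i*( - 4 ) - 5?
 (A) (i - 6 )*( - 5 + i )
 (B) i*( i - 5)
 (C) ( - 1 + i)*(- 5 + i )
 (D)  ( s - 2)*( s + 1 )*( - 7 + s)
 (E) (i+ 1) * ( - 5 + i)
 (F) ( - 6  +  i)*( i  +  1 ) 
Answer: E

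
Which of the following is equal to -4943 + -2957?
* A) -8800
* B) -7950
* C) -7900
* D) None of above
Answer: C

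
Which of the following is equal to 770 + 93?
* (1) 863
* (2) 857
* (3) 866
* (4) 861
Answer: 1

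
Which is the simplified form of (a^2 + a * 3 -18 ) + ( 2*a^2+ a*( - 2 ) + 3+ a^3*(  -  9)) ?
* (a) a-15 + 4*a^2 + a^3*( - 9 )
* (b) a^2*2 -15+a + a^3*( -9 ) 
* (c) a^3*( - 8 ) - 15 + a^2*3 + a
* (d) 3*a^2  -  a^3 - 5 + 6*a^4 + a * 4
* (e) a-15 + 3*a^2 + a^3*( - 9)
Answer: e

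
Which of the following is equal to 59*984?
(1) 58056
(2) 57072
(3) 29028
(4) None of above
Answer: 1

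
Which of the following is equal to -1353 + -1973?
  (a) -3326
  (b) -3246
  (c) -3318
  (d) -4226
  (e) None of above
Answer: a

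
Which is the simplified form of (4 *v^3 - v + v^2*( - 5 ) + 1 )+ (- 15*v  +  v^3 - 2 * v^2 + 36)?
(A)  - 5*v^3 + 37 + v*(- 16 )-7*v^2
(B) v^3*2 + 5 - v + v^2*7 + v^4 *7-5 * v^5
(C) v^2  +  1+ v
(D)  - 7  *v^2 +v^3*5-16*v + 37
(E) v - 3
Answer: D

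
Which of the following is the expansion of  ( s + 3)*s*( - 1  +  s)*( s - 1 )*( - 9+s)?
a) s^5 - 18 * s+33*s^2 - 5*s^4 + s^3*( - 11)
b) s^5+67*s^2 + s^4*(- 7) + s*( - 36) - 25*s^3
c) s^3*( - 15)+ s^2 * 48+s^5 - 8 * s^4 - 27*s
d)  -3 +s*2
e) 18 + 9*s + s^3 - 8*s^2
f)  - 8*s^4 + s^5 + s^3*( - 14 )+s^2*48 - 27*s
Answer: f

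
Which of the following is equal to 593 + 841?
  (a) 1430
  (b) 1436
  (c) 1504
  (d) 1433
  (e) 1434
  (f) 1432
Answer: e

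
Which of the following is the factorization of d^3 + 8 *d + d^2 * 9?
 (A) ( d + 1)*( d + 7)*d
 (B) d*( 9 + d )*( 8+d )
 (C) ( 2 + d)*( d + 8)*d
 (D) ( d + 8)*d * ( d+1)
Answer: D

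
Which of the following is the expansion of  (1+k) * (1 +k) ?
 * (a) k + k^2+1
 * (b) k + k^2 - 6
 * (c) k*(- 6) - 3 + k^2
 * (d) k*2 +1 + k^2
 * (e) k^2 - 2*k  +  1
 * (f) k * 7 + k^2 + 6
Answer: d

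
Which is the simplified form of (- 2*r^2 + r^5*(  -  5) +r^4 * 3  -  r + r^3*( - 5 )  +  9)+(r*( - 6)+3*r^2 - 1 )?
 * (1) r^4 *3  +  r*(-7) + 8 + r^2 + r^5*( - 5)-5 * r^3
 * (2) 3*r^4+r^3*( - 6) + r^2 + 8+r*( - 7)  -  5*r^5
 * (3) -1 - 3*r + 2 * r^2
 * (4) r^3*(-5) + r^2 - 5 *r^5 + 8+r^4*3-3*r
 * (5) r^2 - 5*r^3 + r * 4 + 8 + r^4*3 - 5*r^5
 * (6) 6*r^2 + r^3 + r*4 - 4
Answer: 1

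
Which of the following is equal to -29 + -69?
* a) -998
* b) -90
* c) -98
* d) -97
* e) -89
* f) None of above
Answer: c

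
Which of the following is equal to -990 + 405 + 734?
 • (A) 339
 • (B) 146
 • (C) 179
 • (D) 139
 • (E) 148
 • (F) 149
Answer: F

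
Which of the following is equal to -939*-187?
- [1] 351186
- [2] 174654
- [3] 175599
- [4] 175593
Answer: 4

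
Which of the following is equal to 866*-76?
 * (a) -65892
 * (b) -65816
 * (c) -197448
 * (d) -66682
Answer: b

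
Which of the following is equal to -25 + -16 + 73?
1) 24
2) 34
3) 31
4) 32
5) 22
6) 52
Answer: 4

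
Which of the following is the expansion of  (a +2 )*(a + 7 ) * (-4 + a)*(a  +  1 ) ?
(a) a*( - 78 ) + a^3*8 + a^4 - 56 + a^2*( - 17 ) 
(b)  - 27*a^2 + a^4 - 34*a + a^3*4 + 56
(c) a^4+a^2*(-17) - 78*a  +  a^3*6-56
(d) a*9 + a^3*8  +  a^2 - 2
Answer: c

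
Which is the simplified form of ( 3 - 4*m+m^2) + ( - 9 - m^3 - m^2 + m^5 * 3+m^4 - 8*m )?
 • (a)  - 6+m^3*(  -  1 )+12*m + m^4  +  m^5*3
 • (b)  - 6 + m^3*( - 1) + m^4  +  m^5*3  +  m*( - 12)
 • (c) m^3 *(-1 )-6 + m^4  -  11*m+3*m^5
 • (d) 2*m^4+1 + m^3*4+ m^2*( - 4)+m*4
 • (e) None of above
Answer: b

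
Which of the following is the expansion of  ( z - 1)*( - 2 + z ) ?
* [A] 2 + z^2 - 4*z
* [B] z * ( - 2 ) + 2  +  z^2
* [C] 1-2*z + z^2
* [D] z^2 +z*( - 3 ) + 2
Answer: D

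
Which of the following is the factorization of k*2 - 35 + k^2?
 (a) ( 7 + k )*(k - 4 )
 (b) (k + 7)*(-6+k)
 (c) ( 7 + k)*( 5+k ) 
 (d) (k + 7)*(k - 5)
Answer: d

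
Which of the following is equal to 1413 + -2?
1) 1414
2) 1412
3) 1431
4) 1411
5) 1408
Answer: 4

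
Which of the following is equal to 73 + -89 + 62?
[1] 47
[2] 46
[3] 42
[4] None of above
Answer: 2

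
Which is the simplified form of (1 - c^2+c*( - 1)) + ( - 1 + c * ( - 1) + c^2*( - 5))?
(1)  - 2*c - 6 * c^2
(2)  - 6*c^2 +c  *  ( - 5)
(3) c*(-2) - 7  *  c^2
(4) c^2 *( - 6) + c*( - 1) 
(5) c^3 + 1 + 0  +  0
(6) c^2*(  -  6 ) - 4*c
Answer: 1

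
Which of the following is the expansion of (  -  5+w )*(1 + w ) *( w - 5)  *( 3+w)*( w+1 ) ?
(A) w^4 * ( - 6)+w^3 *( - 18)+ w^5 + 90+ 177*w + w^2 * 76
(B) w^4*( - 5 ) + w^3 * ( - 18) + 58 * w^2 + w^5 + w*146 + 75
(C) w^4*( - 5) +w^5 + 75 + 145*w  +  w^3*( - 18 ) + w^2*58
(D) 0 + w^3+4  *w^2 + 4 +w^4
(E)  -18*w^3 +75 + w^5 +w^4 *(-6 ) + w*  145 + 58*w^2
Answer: C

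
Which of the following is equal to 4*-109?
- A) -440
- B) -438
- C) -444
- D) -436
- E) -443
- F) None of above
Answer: D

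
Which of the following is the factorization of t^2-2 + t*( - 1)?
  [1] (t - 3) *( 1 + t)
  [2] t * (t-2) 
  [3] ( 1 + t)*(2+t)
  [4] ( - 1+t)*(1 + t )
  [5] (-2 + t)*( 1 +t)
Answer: 5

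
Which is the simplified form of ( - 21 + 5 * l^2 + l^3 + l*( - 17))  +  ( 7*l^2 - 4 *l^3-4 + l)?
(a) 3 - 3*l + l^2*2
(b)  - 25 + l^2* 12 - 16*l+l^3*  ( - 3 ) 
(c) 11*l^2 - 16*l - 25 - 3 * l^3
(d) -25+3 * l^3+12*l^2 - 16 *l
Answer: b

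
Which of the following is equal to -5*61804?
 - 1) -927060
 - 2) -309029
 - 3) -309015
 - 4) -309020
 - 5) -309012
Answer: 4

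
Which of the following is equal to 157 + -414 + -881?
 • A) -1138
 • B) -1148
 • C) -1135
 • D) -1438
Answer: A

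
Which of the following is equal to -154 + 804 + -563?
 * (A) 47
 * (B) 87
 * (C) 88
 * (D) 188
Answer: B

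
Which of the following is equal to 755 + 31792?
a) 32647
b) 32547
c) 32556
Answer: b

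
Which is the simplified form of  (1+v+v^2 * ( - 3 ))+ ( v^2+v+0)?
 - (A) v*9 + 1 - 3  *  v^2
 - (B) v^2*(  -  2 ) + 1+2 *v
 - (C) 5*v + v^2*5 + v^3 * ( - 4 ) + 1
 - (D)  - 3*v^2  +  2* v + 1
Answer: B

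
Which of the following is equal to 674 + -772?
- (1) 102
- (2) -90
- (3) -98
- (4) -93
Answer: 3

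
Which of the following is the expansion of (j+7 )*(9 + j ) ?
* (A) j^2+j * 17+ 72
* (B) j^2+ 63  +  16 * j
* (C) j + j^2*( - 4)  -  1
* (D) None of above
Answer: B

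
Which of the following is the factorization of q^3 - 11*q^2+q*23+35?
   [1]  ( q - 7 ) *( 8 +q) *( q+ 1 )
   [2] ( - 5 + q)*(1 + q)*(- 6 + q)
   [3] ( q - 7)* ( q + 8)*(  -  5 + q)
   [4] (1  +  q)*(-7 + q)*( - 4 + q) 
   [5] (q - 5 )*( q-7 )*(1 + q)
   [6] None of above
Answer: 5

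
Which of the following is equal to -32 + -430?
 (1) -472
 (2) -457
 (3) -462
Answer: 3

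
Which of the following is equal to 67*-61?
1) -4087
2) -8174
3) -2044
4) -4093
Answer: 1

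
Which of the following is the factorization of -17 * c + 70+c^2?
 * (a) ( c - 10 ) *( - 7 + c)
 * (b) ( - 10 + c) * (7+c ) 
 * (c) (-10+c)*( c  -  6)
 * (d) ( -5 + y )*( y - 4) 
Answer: a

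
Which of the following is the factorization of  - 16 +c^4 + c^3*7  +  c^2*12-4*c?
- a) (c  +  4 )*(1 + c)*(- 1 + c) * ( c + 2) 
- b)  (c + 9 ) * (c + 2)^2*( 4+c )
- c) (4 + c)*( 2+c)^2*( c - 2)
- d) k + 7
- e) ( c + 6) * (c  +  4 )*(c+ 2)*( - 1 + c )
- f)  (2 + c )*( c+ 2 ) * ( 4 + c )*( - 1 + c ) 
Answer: f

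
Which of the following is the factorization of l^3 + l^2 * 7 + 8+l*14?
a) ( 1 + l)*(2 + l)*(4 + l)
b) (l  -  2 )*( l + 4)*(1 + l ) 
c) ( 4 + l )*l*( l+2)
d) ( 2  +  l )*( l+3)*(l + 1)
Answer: a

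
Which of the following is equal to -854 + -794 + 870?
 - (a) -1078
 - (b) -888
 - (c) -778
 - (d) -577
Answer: c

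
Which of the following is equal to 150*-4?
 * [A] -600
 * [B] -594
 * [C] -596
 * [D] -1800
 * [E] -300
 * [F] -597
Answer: A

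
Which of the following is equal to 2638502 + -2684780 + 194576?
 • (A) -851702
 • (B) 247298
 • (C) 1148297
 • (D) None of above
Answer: D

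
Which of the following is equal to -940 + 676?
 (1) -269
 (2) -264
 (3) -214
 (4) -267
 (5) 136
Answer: 2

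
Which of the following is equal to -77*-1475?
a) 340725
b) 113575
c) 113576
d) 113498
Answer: b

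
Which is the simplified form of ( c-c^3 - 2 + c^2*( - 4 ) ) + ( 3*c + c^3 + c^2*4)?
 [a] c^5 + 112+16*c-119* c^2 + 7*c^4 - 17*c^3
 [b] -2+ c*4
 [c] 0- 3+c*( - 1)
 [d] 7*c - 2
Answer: b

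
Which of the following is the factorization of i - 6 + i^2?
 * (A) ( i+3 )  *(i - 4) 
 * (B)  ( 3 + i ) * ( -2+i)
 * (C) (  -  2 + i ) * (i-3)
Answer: B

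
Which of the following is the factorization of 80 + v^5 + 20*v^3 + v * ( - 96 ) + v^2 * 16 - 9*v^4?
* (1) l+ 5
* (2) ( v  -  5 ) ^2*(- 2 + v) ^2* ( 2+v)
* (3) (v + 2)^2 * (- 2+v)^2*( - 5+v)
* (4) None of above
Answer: 4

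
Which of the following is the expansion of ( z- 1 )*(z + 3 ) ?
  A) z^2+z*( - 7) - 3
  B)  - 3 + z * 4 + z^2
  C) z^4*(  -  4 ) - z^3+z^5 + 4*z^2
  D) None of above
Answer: D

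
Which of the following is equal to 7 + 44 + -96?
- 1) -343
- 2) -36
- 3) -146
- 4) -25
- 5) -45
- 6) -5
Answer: 5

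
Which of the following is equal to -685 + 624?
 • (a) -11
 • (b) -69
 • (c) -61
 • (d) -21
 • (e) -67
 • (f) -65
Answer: c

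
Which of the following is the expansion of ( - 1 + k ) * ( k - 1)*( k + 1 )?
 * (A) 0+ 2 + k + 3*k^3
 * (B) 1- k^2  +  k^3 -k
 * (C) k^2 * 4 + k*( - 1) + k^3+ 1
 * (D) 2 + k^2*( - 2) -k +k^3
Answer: B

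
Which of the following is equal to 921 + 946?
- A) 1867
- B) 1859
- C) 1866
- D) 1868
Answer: A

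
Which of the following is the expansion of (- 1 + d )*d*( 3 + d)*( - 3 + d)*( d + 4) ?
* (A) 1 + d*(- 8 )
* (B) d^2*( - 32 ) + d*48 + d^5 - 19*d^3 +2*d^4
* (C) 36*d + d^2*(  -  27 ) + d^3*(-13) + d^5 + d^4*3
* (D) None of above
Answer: C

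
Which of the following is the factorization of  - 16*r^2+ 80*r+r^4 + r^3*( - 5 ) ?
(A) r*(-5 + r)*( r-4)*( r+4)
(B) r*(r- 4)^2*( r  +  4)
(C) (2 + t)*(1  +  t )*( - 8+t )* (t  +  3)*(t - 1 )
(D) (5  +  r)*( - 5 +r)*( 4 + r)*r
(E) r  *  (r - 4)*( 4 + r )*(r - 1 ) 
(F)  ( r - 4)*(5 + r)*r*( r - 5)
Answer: A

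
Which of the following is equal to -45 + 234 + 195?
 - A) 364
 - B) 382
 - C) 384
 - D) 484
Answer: C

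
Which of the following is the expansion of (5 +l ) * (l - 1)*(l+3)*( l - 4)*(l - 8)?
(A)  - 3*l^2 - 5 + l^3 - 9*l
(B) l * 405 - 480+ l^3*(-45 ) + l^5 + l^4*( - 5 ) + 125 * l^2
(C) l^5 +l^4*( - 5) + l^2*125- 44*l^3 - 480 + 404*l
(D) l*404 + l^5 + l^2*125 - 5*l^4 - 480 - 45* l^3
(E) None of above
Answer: D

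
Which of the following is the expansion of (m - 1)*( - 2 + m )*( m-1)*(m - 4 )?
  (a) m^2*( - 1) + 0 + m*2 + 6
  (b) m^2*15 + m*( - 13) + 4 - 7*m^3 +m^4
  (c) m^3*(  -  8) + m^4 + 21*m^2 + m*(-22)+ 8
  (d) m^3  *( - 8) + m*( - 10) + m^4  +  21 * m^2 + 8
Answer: c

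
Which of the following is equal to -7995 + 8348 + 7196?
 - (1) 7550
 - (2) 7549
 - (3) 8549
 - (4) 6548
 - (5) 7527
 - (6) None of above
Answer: 2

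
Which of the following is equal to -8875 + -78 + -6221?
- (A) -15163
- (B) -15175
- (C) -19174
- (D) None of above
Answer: D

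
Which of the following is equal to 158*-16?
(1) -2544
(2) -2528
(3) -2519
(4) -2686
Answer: 2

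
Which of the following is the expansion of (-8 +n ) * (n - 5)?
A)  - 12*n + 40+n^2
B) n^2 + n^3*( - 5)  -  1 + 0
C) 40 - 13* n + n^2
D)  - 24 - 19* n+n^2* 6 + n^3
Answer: C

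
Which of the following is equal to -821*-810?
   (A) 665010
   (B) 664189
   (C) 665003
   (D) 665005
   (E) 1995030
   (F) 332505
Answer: A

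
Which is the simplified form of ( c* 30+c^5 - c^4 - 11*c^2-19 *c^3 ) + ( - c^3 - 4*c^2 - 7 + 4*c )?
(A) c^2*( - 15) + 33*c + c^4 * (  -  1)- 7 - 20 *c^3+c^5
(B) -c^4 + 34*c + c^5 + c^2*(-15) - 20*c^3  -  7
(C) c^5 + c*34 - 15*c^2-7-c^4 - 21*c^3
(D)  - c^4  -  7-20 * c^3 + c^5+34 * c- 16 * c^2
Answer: B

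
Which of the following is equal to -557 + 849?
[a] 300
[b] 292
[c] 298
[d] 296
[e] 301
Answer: b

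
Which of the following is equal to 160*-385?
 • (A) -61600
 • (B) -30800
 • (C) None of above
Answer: A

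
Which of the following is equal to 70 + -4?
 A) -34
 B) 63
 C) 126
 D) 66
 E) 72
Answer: D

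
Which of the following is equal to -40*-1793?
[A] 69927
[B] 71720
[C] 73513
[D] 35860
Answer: B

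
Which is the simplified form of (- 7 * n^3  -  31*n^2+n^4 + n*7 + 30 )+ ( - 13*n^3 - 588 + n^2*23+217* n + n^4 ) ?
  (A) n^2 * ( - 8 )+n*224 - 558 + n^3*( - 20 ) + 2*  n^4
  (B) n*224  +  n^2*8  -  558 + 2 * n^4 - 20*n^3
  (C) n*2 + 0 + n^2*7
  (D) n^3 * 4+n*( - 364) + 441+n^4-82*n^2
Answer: A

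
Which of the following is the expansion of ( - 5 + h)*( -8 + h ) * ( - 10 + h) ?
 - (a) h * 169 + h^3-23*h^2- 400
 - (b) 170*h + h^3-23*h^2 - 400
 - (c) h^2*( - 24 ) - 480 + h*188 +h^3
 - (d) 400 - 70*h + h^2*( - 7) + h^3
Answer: b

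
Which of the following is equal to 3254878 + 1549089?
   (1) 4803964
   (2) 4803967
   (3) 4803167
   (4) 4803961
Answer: 2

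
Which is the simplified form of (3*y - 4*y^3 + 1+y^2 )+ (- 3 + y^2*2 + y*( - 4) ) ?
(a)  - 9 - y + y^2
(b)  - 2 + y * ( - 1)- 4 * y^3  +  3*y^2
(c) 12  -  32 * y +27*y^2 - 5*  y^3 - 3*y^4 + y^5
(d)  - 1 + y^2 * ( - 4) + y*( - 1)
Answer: b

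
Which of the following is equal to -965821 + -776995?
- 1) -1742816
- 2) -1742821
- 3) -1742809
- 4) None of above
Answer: 1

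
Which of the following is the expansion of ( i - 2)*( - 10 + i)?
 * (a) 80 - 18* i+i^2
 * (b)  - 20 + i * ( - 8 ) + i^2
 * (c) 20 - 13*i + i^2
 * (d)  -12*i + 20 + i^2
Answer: d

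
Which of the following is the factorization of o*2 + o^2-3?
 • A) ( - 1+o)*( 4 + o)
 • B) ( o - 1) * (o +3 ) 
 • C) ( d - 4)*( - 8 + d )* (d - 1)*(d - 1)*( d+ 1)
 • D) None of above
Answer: B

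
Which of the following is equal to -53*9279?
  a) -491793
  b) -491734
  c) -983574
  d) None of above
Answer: d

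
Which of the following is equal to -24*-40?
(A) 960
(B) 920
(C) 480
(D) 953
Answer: A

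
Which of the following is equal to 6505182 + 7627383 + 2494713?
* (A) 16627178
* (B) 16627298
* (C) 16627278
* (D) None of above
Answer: C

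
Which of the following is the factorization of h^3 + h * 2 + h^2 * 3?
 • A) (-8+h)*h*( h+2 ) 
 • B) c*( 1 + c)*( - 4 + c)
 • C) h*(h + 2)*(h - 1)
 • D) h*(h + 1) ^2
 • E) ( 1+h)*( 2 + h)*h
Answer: E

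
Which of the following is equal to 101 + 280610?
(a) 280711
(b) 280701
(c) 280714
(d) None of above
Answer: a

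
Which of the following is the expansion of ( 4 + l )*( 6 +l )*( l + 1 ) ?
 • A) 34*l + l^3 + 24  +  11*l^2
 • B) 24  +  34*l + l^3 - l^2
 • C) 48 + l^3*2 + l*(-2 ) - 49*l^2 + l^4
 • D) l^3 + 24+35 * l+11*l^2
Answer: A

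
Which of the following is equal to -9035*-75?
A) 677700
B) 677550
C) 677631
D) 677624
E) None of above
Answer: E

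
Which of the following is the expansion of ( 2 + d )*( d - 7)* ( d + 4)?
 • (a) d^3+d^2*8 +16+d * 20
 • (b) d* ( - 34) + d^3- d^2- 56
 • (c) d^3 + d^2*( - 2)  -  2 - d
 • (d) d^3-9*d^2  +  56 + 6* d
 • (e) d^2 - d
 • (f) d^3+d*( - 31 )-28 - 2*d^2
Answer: b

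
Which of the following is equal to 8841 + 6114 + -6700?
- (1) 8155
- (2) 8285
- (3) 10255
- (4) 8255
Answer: 4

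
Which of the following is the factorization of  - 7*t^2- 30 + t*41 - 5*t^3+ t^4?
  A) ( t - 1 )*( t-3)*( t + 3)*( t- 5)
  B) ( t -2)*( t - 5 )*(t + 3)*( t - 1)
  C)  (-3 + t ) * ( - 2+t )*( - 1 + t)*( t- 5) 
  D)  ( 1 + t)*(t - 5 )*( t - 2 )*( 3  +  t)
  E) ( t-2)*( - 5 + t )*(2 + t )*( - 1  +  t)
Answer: B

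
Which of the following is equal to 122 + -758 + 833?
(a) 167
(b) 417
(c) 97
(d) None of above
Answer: d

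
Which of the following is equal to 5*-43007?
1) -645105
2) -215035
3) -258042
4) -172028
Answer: 2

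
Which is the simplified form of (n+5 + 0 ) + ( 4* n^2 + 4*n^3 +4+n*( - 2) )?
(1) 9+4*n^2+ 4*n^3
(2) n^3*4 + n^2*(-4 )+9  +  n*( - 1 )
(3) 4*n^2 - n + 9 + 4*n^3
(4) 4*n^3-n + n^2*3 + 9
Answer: 3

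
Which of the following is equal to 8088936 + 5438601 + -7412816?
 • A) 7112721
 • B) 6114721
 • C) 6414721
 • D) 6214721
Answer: B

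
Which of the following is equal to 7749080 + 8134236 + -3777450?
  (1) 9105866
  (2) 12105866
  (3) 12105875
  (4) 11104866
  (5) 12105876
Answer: 2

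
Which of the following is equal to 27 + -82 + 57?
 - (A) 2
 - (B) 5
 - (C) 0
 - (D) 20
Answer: A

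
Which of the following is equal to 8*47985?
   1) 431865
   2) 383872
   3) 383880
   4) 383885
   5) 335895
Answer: 3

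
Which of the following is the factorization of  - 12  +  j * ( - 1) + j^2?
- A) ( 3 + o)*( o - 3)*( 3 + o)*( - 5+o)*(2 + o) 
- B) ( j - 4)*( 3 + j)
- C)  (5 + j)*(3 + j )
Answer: B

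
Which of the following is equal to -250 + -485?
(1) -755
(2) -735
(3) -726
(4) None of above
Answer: 2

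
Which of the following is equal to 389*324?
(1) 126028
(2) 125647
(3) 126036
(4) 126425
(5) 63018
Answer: 3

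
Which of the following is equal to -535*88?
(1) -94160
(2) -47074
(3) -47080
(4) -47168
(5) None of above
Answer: 3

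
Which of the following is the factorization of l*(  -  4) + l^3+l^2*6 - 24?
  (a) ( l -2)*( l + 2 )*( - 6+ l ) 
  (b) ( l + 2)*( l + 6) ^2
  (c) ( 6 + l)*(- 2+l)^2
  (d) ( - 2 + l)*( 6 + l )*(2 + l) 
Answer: d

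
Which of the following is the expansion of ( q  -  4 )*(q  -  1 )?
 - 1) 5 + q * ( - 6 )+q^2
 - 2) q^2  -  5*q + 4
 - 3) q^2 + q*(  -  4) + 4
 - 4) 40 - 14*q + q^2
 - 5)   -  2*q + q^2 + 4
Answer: 2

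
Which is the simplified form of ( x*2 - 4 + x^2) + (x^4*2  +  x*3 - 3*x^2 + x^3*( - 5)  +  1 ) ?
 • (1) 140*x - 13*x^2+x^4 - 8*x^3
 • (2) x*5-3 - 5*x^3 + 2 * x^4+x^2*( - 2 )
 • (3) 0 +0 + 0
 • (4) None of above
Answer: 2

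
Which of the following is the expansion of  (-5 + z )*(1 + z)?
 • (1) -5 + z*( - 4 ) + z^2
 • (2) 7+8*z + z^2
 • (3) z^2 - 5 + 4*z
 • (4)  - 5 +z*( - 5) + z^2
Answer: 1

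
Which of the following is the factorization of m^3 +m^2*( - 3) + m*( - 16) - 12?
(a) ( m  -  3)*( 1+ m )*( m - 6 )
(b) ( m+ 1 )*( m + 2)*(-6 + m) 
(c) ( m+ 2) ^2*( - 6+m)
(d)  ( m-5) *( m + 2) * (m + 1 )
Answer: b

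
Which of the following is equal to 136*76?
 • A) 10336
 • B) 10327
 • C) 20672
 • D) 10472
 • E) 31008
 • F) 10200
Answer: A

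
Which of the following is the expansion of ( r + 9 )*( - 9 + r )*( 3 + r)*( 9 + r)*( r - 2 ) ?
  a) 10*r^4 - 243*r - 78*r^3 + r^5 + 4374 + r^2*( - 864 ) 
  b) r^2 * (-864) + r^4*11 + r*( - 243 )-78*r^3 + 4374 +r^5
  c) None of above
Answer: a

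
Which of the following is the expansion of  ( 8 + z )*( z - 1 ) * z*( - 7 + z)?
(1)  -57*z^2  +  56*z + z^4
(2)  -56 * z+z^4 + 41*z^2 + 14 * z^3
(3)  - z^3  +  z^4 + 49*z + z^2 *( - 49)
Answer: 1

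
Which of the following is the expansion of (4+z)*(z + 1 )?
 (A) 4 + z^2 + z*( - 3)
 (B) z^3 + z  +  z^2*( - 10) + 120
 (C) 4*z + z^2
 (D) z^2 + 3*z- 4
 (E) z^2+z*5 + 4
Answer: E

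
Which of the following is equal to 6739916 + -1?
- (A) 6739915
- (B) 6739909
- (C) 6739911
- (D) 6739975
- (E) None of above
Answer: A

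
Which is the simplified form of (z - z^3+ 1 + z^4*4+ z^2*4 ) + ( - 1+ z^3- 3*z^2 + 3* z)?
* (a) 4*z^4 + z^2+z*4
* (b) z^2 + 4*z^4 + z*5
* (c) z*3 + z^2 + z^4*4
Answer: a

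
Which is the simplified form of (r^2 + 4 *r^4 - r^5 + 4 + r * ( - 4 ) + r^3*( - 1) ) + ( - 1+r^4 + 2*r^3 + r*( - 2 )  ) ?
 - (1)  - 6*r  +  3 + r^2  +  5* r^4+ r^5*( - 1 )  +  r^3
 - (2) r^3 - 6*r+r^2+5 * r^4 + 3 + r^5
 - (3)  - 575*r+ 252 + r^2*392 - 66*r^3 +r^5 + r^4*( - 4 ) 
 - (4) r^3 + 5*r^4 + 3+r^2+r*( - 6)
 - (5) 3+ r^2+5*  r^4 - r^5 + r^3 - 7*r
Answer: 1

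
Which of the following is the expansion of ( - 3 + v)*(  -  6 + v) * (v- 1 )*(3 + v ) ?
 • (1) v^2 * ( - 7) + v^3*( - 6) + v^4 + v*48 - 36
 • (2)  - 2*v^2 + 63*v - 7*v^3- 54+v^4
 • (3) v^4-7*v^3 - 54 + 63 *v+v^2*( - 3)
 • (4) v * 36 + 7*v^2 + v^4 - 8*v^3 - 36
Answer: 3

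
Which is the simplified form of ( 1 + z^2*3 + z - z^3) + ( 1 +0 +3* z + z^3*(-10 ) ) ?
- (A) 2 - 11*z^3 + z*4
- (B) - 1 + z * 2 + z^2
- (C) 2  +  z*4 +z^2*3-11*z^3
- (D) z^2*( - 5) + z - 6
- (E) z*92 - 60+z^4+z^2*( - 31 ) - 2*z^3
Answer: C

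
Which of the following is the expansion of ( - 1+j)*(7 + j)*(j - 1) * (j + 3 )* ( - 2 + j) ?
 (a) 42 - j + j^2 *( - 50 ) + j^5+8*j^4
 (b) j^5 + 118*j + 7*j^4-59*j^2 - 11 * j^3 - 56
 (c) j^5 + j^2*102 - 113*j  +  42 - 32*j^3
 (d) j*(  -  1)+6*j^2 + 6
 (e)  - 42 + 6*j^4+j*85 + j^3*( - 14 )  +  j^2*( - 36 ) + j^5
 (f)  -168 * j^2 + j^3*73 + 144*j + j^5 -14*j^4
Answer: e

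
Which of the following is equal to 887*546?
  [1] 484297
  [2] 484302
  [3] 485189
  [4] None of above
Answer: 2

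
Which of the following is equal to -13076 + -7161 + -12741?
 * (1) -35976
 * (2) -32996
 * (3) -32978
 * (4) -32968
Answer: 3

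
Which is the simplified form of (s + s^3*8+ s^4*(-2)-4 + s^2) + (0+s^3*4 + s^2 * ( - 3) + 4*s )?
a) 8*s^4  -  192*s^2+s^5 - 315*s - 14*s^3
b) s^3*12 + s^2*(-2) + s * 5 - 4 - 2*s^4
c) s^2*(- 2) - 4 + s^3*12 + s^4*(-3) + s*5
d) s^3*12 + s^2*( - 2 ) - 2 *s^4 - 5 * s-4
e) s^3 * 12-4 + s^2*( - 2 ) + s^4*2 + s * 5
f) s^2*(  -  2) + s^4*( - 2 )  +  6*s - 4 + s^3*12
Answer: b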